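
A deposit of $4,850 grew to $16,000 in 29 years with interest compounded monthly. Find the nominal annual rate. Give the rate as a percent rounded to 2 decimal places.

4.12%

The 348-period growth factor is 16,000/4,850 = 3.29897.
r/12 = 3.29897^(1/348) − 1 ≈ 0.0034358, so r ≈ 12·0.0034358 = 4.12296%.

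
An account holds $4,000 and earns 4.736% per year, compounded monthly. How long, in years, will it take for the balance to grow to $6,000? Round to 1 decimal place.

We need (1 + 0.00394667)^(12t) = 1.5, so 12t = ln 1.5 / ln 1.003947 ≈ 102.9387.
t ≈ 102.9387/12 = 8.5782 years.

8.6 years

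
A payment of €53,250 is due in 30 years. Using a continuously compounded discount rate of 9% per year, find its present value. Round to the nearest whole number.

P = A·e^(−rt) = 53,250·e^(−2.7).
e^(−2.7) ≈ 0.06720551274, so P ≈ 3,578.6936.

€3,579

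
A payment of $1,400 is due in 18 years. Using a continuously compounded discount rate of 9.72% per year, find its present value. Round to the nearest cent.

$243.38

P = A·e^(−rt) = 1,400·e^(−1.7496).
e^(−1.7496) ≈ 0.1738434669, so P ≈ 243.3809.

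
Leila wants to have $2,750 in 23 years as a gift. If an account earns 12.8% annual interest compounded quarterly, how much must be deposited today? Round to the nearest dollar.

$152

Growth factor = (1 + 0.032)^92 ≈ 18.13560929.
P = 2,750/18.13560929 ≈ 151.6354.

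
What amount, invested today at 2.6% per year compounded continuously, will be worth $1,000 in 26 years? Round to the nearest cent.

$508.65

P = A·e^(−rt) = 1,000·e^(−0.676).
e^(−0.676) ≈ 0.508647519, so P ≈ 508.6475.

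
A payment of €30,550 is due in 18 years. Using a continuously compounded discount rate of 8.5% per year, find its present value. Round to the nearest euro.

€6,615

P = A·e^(−rt) = 30,550·e^(−1.53).
e^(−1.53) ≈ 0.21653566732, so P ≈ 6,615.1646.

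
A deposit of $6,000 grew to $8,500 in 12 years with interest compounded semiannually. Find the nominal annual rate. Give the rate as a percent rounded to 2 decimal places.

2.92%

(1 + r/2)^24 = 8,500/6,000 = 1.41667.
1 + r/2 = 1.41667^(1/24) ≈ 1.014619, so r/2 ≈ 0.0146186.
r ≈ 2·0.0146186 = 2.92372%.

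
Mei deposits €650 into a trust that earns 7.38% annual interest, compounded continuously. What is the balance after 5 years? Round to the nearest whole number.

A = P·e^(rt) = 650·e^(0.0738·5) = 650·e^0.369.
e^0.369 ≈ 1.4462876, so A ≈ 940.0869.

€940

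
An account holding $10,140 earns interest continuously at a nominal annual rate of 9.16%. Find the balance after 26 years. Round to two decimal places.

$109,737.15

A = P·e^(rt) = 10,140·e^(0.0916·26) = 10,140·e^2.3816.
e^2.3816 ≈ 10.8222045462, so A ≈ 109,737.1541.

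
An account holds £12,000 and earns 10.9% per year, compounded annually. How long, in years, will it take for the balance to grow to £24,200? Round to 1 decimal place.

We need (1 + 0.109)^t = 2.0167, so t = ln 2.0167 / ln 1.109 ≈ 6.7800.

6.8 years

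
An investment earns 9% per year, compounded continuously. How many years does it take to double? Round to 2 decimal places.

e^(0.09t) = 2, so 0.09t = ln 2 ≈ 0.69315.
t ≈ 0.69315/0.09 ≈ 7.7016.

7.70 years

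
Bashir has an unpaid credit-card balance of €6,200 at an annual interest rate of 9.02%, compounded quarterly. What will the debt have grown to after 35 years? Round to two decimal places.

Growth factor = (1 + 0.02255)^140 ≈ 22.6901531688.
A ≈ 6,200 × 22.6901531688 ≈ 140,678.9496.

€140,678.95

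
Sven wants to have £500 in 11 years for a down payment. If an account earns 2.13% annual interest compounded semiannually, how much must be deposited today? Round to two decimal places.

£396.05

Periodic rate = 2.13%/2 = 0.01065; 22 periods.
P = 500/(1 + 0.01065)^22 ≈ 500/1.26245866 ≈ 396.0526.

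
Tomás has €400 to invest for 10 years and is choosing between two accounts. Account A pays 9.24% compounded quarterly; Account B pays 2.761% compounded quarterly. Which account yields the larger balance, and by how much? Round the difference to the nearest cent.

A: (1 + 0.0231)^40 ≈ 2.49300636, so 400 × 2.49300636 ≈ 997.2025.
B: (1 + 0.0069025)^40 ≈ 1.31673011, so 400 × 1.31673011 ≈ 526.6920.
Difference ≈ 470.5105 in favor of A.

Account A, by €470.51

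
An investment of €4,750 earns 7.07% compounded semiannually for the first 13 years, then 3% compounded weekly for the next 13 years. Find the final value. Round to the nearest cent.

Phase 1: 4,750·(1 + 0.03535)^26 ≈ 11,720.8874.
Phase 2: 11,720.8874·(1 + 0.03/52)^676 ≈ 17,309.5789.

€17,309.58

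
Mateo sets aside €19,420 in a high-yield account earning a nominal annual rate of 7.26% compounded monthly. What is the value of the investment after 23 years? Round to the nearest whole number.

€102,624

Growth factor = (1 + 0.00605)^276 ≈ 5.2844531187.
A ≈ 19,420 × 5.2844531187 ≈ 102,624.0796.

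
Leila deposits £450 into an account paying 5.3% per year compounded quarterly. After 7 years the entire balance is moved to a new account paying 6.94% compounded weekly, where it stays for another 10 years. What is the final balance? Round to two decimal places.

£1,301.60

After 7 years at 5.3%: 450 × 1.445656614 ≈ 650.5455.
Then 10 years at 6.94%: 650.5455 × 2.000780391 ≈ 1,301.5986.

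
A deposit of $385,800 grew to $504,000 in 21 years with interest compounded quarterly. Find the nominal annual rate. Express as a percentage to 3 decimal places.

(1 + r/4)^84 = 504,000/385,800 = 1.30638.
1 + r/4 = 1.30638^(1/84) ≈ 1.003187, so r/4 ≈ 0.0031867.
r ≈ 4·0.0031867 = 1.27468%.

1.275%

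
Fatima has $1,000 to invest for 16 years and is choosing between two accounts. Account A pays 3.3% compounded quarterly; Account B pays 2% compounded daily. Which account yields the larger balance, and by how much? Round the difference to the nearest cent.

A: (1 + 0.00825)^64 ≈ 1.691869119, so 1,000 × 1.691869119 ≈ 1,691.8691.
B: (1 + 0.02/365)^5840 ≈ 1.377115691, so 1,000 × 1.377115691 ≈ 1,377.1157.
Difference ≈ 314.7534 in favor of A.

Account A, by $314.75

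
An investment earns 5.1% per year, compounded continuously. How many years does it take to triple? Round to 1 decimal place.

e^(0.051t) = 3, so 0.051t = ln 3 ≈ 1.0986.
t ≈ 1.0986/0.051 ≈ 21.5414.

21.5 years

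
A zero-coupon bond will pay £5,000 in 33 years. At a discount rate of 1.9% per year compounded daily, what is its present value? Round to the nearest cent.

Growth factor = (1 + 0.019/365)^12045 ≈ 1.87195564.
P = 5,000/1.87195564 ≈ 2,671.0035.

£2,671.00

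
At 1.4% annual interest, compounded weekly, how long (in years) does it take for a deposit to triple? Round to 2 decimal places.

78.48 years

(1 + 0.000269231)^(52t) = 3.
52t = ln 3 / ln(1 + 0.000269231) ≈ 1.0986/0.000269195 ≈ 4081.1092.
t ≈ 78.4829.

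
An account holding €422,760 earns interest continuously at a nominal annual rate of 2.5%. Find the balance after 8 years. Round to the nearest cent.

€516,360.23

A = P·e^(rt) = 422,760·e^(0.025·8) = 422,760·e^0.2.
e^0.2 ≈ 1.22140275816, so A ≈ 516,360.2300.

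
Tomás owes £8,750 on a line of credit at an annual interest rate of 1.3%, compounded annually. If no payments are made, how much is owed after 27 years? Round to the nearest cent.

Annual rate = 1.3% = 0.013; years = 27.
A = 8,750·(1 + 0.013)^27 ≈ 8,750·1.4172779314 ≈ 12,401.1819.

£12,401.18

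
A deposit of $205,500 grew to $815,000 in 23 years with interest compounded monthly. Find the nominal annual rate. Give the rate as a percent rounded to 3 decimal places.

6.005%

The 276-period growth factor is 815,000/205,500 = 3.96594.
r/12 = 3.96594^(1/276) − 1 ≈ 0.0050043, so r ≈ 12·0.0050043 = 6.00516%.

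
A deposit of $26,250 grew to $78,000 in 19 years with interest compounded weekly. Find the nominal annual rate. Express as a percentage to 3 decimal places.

(1 + r/52)^988 = 78,000/26,250 = 2.97143.
1 + r/52 = 2.97143^(1/988) ≈ 1.001103, so r/52 ≈ 0.00110288.
r ≈ 52·0.00110288 = 5.73496%.

5.735%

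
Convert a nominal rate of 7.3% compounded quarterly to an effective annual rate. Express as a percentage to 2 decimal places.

EAR = (1 + 7.3%/4)^4 − 1 = (1 + 0.01825)^4 − 1.
(1 + 0.01825)^4 ≈ 1.075023, so EAR ≈ 7.50228%.

7.50%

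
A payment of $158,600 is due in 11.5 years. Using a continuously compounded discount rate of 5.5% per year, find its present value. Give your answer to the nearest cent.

$84,258.15

P = A·e^(−rt) = 158,600·e^(−0.6325).
e^(−0.6325) ≈ 0.531261984468, so P ≈ 84,258.1507.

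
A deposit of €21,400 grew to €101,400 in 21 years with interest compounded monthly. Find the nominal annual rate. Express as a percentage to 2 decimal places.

7.43%

(1 + r/12)^252 = 101,400/21,400 = 4.73832.
1 + r/12 = 4.73832^(1/252) ≈ 1.006192, so r/12 ≈ 0.00619244.
r ≈ 12·0.00619244 = 7.43092%.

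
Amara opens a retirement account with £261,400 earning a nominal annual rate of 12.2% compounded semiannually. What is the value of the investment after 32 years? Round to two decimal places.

Periodic rate = 12.2%/2 = 0.061; periods = 2·32 = 64.
A = 261,400·(1 + 0.061)^64 ≈ 261,400·44.236888233516 ≈ 11,563,522.5842.

£11,563,522.58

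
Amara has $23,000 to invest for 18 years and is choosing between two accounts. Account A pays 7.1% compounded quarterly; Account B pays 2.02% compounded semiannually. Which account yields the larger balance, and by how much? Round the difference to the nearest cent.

Account A growth factor: (1 + 0.01775)^72 ≈ 3.5494412789; balance ≈ 81,637.1494.
Account B growth factor: (1 + 0.0101)^36 ≈ 1.4358773997; balance ≈ 33,025.1802.
Account A is larger by 48,611.9692.

Account A, by $48,611.97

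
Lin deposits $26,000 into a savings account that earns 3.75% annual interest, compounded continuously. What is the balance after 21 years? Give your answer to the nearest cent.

$57,145.27

A = P·e^(rt) = 26,000·e^(0.0375·21) = 26,000·e^0.7875.
e^0.7875 ≈ 2.1978948151, so A ≈ 57,145.2652.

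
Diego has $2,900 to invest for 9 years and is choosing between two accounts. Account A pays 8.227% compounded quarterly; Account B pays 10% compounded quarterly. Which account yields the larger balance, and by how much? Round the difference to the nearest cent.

A: (1 + 0.0205675)^36 ≈ 2.081145419, so 2,900 × 2.081145419 ≈ 6,035.3217.
B: (1 + 0.025)^36 ≈ 2.432535316, so 2,900 × 2.432535316 ≈ 7,054.3524.
Difference ≈ 1,019.0307 in favor of B.

Account B, by $1,019.03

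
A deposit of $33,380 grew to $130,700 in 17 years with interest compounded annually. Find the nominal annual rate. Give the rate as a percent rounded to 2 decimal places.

8.36%

(1 + r)^17 = 130,700/33,380 = 3.91552.
1 + r = 3.91552^(1/17) ≈ 1.083602, so r ≈ 0.0836024.
r ≈ 8.36024%.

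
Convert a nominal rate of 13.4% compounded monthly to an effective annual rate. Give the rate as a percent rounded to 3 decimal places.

One year is 12 periods at 0.0111667 each: (1 + 0.0111667)^12 ≈ 1.142544.
EAR = 1.142544 − 1 ≈ 14.25440%.

14.254%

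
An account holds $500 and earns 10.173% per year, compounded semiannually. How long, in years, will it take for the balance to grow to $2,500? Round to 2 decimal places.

(1 + 0.050865)^(2t) = 2,500/500 = 5.
2t·ln(1 + 0.050865) = ln(5); 2t = 1.6094/0.0496136 ≈ 32.4394.
t ≈ 16.2197 years.

16.22 years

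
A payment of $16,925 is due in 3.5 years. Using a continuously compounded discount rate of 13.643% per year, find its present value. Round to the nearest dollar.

$10,499

P = A·e^(−rt) = 16,925·e^(−0.477505).
e^(−0.477505) ≈ 0.62032918394, so P ≈ 10,499.0714.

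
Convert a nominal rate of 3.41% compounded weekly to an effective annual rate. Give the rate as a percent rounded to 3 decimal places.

3.468%

EAR = (1 + 3.41%/52)^52 − 1 = (1 + 0.000655769)^52 − 1.
(1 + 0.000655769)^52 ≈ 1.034677, so EAR ≈ 3.46765%.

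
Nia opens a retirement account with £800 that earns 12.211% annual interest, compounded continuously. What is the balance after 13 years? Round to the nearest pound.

A = P·e^(rt) = 800·e^(0.12211·13) = 800·e^1.58743.
e^1.58743 ≈ 4.891162474, so A ≈ 3,912.9300.

£3,913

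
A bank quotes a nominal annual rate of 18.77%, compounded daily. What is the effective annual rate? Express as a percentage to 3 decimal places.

20.641%

One year is 365 periods at 0.000514247 each: (1 + 0.000514247)^365 ≈ 1.206413.
EAR = 1.206413 − 1 ≈ 20.64133%.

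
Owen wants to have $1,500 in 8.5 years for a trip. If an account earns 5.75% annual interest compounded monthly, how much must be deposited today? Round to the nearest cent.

$921.16

Growth factor = (1 + 0.0575/12)^102 ≈ 1.628375291.
P = 1,500/1.628375291 ≈ 921.1636.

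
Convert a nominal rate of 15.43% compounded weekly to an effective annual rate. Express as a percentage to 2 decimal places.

16.66%

EAR = (1 + 15.43%/52)^52 − 1 = (1 + 0.00296731)^52 − 1.
(1 + 0.00296731)^52 ≈ 1.166574, so EAR ≈ 16.65743%.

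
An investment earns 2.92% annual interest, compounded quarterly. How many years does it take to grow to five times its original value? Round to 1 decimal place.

55.3 years

(1 + 0.0073)^(4t) = 5.
4t = ln 5 / ln(1 + 0.0073) ≈ 1.6094/0.00727348 ≈ 221.2747.
t ≈ 55.3187.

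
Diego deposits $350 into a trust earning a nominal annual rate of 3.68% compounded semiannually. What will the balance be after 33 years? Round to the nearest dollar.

Growth factor = (1 + 0.0184)^66 ≈ 3.33130029.
A ≈ 350 × 3.33130029 ≈ 1,165.9551.

$1,166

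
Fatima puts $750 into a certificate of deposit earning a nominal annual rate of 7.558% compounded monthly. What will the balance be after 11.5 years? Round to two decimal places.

Growth factor = (1 + 0.07558/12)^138 ≈ 2.378438733.
A ≈ 750 × 2.378438733 ≈ 1,783.8290.

$1,783.83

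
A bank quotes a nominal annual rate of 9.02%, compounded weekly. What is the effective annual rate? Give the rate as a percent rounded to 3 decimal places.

9.431%

One year is 52 periods at 0.00173462 each: (1 + 0.00173462)^52 ≈ 1.094308.
EAR = 1.094308 − 1 ≈ 9.43076%.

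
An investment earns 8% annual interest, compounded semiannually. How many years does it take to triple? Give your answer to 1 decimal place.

(1 + 0.04)^(2t) = 3.
2t = ln 3 / ln(1 + 0.04) ≈ 1.0986/0.0392207 ≈ 28.0110.
t ≈ 14.0055.

14.0 years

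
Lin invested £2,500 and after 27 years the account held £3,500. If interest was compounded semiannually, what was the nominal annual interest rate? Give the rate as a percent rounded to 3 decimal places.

1.250%

The 54-period growth factor is 3,500/2,500 = 1.4.
r/2 = 1.4^(1/54) − 1 ≈ 0.00625042, so r ≈ 2·0.00625042 = 1.25008%.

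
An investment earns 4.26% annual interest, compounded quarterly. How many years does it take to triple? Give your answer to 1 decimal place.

25.9 years

(1 + 0.01065)^(4t) = 3.
4t = ln 3 / ln(1 + 0.01065) ≈ 1.0986/0.0105937 ≈ 103.7044.
t ≈ 25.9261.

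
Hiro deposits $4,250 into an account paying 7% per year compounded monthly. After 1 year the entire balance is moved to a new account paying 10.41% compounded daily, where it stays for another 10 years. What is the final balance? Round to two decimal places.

After 1 years at 7%: 4,250 × 1.0722900809 ≈ 4,557.2328.
Then 10 years at 10.41%: 4,557.2328 × 2.8316273416 ≈ 12,904.3851.

$12,904.39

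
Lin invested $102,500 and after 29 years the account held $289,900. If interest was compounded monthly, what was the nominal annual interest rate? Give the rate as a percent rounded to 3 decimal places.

3.590%

The 348-period growth factor is 289,900/102,500 = 2.82829.
r/12 = 2.82829^(1/348) − 1 ≈ 0.00299203, so r ≈ 12·0.00299203 = 3.59044%.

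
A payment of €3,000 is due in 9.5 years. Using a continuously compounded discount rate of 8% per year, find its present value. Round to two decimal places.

P = A·e^(−rt) = 3,000·e^(−0.76).
e^(−0.76) ≈ 0.467666427, so P ≈ 1,402.9993.

€1,403.00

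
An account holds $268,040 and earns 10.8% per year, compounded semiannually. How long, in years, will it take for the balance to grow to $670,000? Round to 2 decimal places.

8.71 years

We need (1 + 0.054)^(2t) = 2.4996, so 2t = ln 2.4996 / ln 1.054 ≈ 17.4196.
t ≈ 17.4196/2 = 8.7098 years.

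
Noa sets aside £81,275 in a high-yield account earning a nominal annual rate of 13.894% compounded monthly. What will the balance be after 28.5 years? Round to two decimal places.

£4,166,701.55

Periodic rate = 13.894%/12 = 0.0115783; periods = 12·28.5 = 342.
A = 81,275·(1 + 0.13894/12)^342 ≈ 81,275·51.26670623281 ≈ 4,166,701.5491.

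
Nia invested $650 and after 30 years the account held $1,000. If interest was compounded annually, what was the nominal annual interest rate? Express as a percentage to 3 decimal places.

1.446%

(1 + r)^30 = 1,000/650 = 1.53846.
1 + r = 1.53846^(1/30) ≈ 1.014463, so r ≈ 0.014463.
r ≈ 1.44630%.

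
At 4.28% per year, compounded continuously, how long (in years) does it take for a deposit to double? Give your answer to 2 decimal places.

e^(0.0428t) = 2, so 0.0428t = ln 2 ≈ 0.69315.
t ≈ 0.69315/0.0428 ≈ 16.1950.

16.20 years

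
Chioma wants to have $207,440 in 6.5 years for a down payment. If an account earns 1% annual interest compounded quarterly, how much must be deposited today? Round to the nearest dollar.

$194,401

Growth factor = (1 + 0.0025)^26 ≈ 1.06707246546.
P = 207,440/1.06707246546 ≈ 194,401.0428.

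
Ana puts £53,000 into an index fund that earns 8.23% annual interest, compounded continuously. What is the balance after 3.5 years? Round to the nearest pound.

A = P·e^(rt) = 53,000·e^(0.0823·3.5) = 53,000·e^0.28805.
e^0.28805 ≈ 1.3338239937, so A ≈ 70,692.6717.

£70,693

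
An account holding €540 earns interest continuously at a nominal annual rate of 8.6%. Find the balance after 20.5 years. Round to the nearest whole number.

A = P·e^(rt) = 540·e^(0.086·20.5) = 540·e^1.763.
e^1.763 ≈ 5.829900889, so A ≈ 3,148.1465.

€3,148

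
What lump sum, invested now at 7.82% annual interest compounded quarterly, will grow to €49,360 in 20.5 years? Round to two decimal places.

€10,089.64

Growth factor = (1 + 0.01955)^82 ≈ 4.8921456244.
P = 49,360/4.8921456244 ≈ 10,089.6424.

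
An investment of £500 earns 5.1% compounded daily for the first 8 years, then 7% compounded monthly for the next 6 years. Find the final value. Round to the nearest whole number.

£1,143

After 8 years at 5.1%: 500 × 1.503764301 ≈ 751.8822.
Then 6 years at 7%: 751.8822 × 1.520105504 ≈ 1,142.9402.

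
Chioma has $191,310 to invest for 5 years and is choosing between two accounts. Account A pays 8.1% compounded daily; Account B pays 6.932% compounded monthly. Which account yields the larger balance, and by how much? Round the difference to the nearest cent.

Account A, by $16,528.02

A: (1 + 0.081/365)^1825 ≈ 1.49923513535, so 191,310 × 1.49923513535 ≈ 286,818.6737.
B: (1 + 0.06932/12)^60 ≈ 1.41284124236, so 191,310 × 1.41284124236 ≈ 270,290.6581.
Difference ≈ 16,528.0157 in favor of A.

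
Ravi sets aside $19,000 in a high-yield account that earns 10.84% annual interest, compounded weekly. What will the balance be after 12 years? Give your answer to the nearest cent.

Periodic rate = 10.84%/52 = 0.00208462; periods = 52·12 = 624.
A = 19,000·(1 + 0.1084/52)^624 ≈ 19,000·3.6672646143 ≈ 69,678.0277.

$69,678.03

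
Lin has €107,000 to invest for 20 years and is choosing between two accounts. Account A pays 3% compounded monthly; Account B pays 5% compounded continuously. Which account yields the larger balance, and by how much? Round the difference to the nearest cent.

Account A growth factor: (1 + 0.0025)^240 ≈ 1.82075499532; balance ≈ 194,820.7845.
Account B growth factor: e^(0.05·20) = e^1 ≈ 2.71828182846; balance ≈ 290,856.1556.
Account B is larger by 96,035.3711.

Account B, by €96,035.37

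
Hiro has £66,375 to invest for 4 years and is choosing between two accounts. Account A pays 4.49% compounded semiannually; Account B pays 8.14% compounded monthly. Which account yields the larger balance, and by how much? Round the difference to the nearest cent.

Account B, by £12,543.27

A: (1 + 0.02245)^8 ≈ 1.1943638062, so 66,375 × 1.1943638062 ≈ 79,275.8976.
B: (1 + 0.0814/12)^48 ≈ 1.3833396918, so 66,375 × 1.3833396918 ≈ 91,819.1720.
Difference ≈ 12,543.2744 in favor of B.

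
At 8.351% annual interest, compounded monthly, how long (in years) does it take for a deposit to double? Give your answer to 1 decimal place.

8.3 years

(1 + 0.00695917)^(12t) = 2.
12t = ln 2 / ln(1 + 0.00695917) ≈ 0.69315/0.00693506 ≈ 99.9482.
t ≈ 8.3290.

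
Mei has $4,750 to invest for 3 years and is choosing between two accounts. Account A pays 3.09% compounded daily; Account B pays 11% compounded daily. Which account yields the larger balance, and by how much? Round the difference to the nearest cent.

Account B, by $1,395.41

A: (1 + 0.0309/365)^1095 ≈ 1.097128241, so 4,750 × 1.097128241 ≈ 5,211.3591.
B: (1 + 0.11/365)^1095 ≈ 1.390898977, so 4,750 × 1.390898977 ≈ 6,606.7701.
Difference ≈ 1,395.4110 in favor of B.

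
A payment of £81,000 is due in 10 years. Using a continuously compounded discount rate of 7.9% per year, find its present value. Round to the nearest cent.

P = A·e^(−rt) = 81,000·e^(−0.79).
e^(−0.79) ≈ 0.45384479528, so P ≈ 36,761.4284.

£36,761.43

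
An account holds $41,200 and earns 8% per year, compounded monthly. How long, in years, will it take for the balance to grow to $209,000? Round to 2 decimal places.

20.37 years

We need (1 + 0.00666667)^(12t) = 5.0728, so 12t = ln 5.0728 / ln 1.006667 ≈ 244.3954.
t ≈ 244.3954/12 = 20.3663 years.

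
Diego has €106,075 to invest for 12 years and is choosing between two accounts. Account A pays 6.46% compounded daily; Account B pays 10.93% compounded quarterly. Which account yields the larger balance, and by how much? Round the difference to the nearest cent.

Account A growth factor: (1 + 0.0646/365)^4380 ≈ 2.17087737954; balance ≈ 230,275.8180.
Account B growth factor: (1 + 0.027325)^48 ≈ 3.64734737165; balance ≈ 386,892.3724.
Account B is larger by 156,616.5544.

Account B, by €156,616.55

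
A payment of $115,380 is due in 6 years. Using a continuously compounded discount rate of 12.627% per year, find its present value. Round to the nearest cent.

P = A·e^(−rt) = 115,380·e^(−0.75762).
e^(−0.75762) ≈ 0.468780798682, so P ≈ 54,087.9286.

$54,087.93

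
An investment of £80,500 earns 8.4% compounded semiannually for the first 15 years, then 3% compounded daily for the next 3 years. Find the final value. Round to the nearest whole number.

After 15 years at 8.4%: 80,500 × 3.43582922066 ≈ 276,584.2523.
Then 3 years at 3%: 276,584.2523 × 1.09417023699 ≈ 302,630.2568.

£302,630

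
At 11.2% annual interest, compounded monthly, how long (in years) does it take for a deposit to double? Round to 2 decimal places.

6.22 years

(1 + 0.00933333)^(12t) = 2.
12t = ln 2 / ln(1 + 0.00933333) ≈ 0.69315/0.00929005 ≈ 74.6118.
t ≈ 6.2177.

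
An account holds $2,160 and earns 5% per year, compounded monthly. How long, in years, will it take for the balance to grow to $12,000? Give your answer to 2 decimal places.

We need (1 + 0.00416667)^(12t) = 5.5556, so 12t = ln 5.5556 / ln 1.004167 ≈ 412.4084.
t ≈ 412.4084/12 = 34.3674 years.

34.37 years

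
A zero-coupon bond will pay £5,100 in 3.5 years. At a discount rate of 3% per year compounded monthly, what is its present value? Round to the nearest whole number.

£4,592

Periodic rate = 3%/12 = 0.0025; 42 periods.
P = 5,100/(1 + 0.0025)^42 ≈ 5,100/1.110565082 ≈ 4,592.2568.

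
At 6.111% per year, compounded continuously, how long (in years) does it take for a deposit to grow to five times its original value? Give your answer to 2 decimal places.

26.34 years

e^(0.06111t) = 5, so 0.06111t = ln 5 ≈ 1.6094.
t ≈ 1.6094/0.06111 ≈ 26.3367.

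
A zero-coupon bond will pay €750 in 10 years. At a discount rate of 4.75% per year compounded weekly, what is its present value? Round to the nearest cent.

€466.51

Periodic rate = 4.75%/52 = 0.000913462; 520 periods.
P = 750/(1 + 0.0475/52)^520 ≈ 750/1.60766559 ≈ 466.5149.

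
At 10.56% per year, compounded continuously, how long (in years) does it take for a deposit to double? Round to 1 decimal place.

e^(0.1056t) = 2, so 0.1056t = ln 2 ≈ 0.69315.
t ≈ 0.69315/0.1056 ≈ 6.5639.

6.6 years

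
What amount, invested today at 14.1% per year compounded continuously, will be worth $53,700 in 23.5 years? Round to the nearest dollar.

P = A·e^(−rt) = 53,700·e^(−3.3135).
e^(−3.3135) ≈ 0.036388590546, so P ≈ 1,954.0673.

$1,954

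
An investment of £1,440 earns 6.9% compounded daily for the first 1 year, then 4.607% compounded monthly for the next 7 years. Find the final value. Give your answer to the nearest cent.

After 1 years at 6.9%: 1,440 × 1.071429222 ≈ 1,542.8581.
Then 7 years at 4.607%: 1,542.8581 × 1.379708898 ≈ 2,128.6950.

£2,128.70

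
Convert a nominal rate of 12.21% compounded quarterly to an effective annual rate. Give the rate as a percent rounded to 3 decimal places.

EAR = (1 + 12.21%/4)^4 − 1 = (1 + 0.030525)^4 − 1.
(1 + 0.030525)^4 ≈ 1.127805, so EAR ≈ 12.78053%.

12.781%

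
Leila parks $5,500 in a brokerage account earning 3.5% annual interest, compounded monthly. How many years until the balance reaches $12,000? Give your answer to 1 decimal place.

(1 + 0.00291667)^(12t) = 12,000/5,500 = 2.1818.
12t·ln(1 + 0.00291667) = ln(2.1818); 12t = 0.78016/0.00291242 ≈ 267.8728.
t ≈ 22.3227 years.

22.3 years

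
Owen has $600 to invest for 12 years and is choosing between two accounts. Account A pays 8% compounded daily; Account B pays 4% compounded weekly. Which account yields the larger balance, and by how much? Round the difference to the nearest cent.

Account A, by $597.39

Account A growth factor: (1 + 0.08/365)^4380 ≈ 2.611421763; balance ≈ 1,566.8531.
Account B growth factor: (1 + 0.04/52)^624 ≈ 1.61577623; balance ≈ 969.4657.
Account A is larger by 597.3873.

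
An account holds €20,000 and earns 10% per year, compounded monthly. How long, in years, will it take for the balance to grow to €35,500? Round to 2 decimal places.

We need (1 + 0.00833333)^(12t) = 1.775, so 12t = ln 1.775 / ln 1.008333 ≈ 69.1426.
t ≈ 69.1426/12 = 5.7619 years.

5.76 years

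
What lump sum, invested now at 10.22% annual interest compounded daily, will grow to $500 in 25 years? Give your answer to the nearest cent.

Growth factor = (1 + 0.00028)^9125 ≈ 12.8666973.
P = 500/12.8666973 ≈ 38.8600.

$38.86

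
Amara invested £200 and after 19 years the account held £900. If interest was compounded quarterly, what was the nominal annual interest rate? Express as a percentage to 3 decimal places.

7.995%

(1 + r/4)^76 = 900/200 = 4.5.
1 + r/4 = 4.5^(1/76) ≈ 1.019988, so r/4 ≈ 0.0199876.
r ≈ 4·0.0199876 = 7.99505%.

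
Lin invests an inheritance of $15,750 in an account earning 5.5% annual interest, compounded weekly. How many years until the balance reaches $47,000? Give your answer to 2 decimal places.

We need (1 + 0.00105769)^(52t) = 2.9841, so 52t = ln 2.9841 / ln 1.001058 ≈ 1034.2189.
t ≈ 1034.2189/52 = 19.8888 years.

19.89 years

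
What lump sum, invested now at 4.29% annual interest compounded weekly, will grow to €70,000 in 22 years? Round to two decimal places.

€27,250.84

Growth factor = (1 + 0.000825)^1144 ≈ 2.5687281586.
P = 70,000/2.5687281586 ≈ 27,250.8400.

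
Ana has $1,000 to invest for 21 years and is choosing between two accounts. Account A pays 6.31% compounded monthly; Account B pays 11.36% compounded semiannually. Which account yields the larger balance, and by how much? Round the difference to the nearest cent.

A: (1 + 0.0631/12)^252 ≈ 3.749521592, so 1,000 × 3.749521592 ≈ 3,749.5216.
B: (1 + 0.0568)^42 ≈ 10.178828414, so 1,000 × 10.178828414 ≈ 10,178.8284.
Difference ≈ 6,429.3068 in favor of B.

Account B, by $6,429.31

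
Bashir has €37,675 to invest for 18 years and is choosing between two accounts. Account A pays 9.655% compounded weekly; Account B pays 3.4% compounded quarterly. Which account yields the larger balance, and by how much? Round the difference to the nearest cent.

Account A growth factor: (1 + 0.09655/52)^936 ≈ 5.67623742541; balance ≈ 213,852.2450.
Account B growth factor: (1 + 0.0085)^72 ≈ 1.8393525702; balance ≈ 69,297.6081.
Account A is larger by 144,554.6369.

Account A, by €144,554.64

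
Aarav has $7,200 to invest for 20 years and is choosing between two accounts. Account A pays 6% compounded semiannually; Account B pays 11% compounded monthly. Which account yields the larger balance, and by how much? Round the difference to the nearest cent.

Account A growth factor: (1 + 0.03)^40 ≈ 3.262037792; balance ≈ 23,486.6721.
Account B growth factor: (1 + 0.11/12)^240 ≈ 8.9350153492; balance ≈ 64,332.1105.
Account B is larger by 40,845.4384.

Account B, by $40,845.44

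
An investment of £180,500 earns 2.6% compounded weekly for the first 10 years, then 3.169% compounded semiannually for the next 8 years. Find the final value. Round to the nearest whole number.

After 10 years at 2.6%: 180,500 × 1.29684581704 ≈ 234,080.6700.
Then 8 years at 3.169%: 234,080.6700 × 1.28599463686 ≈ 301,026.4862.

£301,026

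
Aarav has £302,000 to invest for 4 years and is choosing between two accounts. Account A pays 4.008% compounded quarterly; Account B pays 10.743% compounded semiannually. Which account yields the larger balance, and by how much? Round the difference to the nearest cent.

Account B, by £104,747.43

Account A growth factor: (1 + 0.01002)^16 ≈ 1.17295021017; balance ≈ 354,230.9635.
Account B growth factor: (1 + 0.053715)^8 ≈ 1.51979600799; balance ≈ 458,978.3944.
Account B is larger by 104,747.4309.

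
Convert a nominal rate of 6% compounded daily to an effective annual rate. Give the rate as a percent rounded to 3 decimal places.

6.183%

One year is 365 periods at 0.000164384 each: (1 + 0.000164384)^365 ≈ 1.061831.
EAR = 1.061831 − 1 ≈ 6.18313%.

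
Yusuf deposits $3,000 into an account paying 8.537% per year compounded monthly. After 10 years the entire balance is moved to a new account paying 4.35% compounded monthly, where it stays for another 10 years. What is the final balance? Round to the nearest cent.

Phase 1: 3,000·(1 + 0.08537/12)^120 ≈ 7,023.6985.
Phase 2: 7,023.6985·(1 + 0.003625)^120 ≈ 10,842.8231.

$10,842.82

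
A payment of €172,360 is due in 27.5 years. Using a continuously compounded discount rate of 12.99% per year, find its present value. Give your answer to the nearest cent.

P = A·e^(−rt) = 172,360·e^(−3.57225).
e^(−3.57225) ≈ 0.0280925742256, so P ≈ 4,842.0361.

€4,842.04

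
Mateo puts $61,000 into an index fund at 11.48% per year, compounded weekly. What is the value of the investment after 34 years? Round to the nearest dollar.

$3,010,230

Periodic rate = 11.48%/52 = 0.00220769; periods = 52·34 = 1768.
A = 61,000·(1 + 0.1148/52)^1768 ≈ 61,000·49.34802764859 ≈ 3,010,229.6866.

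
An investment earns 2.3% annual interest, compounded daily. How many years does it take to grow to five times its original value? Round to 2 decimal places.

(1 + 0.0000630137)^(365t) = 5.
365t = ln 5 / ln(1 + 0.0000630137) ≈ 1.6094/6.30117e-05 ≈ 25541.8846.
t ≈ 69.9778.

69.98 years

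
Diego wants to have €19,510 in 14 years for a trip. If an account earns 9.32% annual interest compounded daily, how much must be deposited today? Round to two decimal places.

€5,292.52

Growth factor = (1 + 0.0932/365)^5110 ≈ 3.6863375929.
P = 19,510/3.6863375929 ≈ 5,292.5158.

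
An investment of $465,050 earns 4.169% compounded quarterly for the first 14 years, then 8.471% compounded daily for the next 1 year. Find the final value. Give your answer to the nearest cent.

After 14 years at 4.169%: 465,050 × 1.7871807389 ≈ 831,128.4026.
Then 1 years at 8.471%: 831,128.4026 × 1.08839068742 ≈ 904,592.4135.

$904,592.41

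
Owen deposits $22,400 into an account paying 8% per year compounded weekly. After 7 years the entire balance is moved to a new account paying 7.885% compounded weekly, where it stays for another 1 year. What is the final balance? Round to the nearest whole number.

$42,412

Phase 1: 22,400·(1 + 0.08/52)^364 ≈ 39,198.1923.
Phase 2: 39,198.1923·(1 + 0.07885/52)^52 ≈ 42,411.5576.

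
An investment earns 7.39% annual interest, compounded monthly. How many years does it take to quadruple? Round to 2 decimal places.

18.82 years

(1 + 0.00615833)^(12t) = 4.
12t = ln 4 / ln(1 + 0.00615833) ≈ 1.3863/0.00613945 ≈ 225.8011.
t ≈ 18.8168.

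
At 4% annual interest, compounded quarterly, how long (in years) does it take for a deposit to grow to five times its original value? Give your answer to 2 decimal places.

(1 + 0.01)^(4t) = 5.
4t = ln 5 / ln(1 + 0.01) ≈ 1.6094/0.00995033 ≈ 161.7472.
t ≈ 40.4368.

40.44 years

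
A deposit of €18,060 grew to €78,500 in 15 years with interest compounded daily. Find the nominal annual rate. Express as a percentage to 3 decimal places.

9.797%

(1 + r/365)^5475 = 78,500/18,060 = 4.34662.
1 + r/365 = 4.34662^(1/5475) ≈ 1.000268, so r/365 ≈ 0.000268419.
r ≈ 365·0.000268419 = 9.79731%.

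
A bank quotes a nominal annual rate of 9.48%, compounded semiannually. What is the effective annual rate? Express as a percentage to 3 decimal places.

9.705%

EAR = (1 + 9.48%/2)^2 − 1 = (1 + 0.0474)^2 − 1.
(1 + 0.0474)^2 ≈ 1.097047, so EAR ≈ 9.70468%.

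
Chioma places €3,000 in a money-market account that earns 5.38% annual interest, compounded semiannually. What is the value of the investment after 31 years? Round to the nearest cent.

€15,554.88

Growth factor = (1 + 0.0269)^62 ≈ 5.1849615383.
A ≈ 3,000 × 5.1849615383 ≈ 15,554.8846.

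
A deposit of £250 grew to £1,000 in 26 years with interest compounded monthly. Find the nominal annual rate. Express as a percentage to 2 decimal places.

(1 + r/12)^312 = 1,000/250 = 4.
1 + r/12 = 4^(1/312) ≈ 1.004453, so r/12 ≈ 0.00445314.
r ≈ 12·0.00445314 = 5.34376%.

5.34%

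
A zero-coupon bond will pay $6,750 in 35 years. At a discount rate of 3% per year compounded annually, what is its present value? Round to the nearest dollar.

$2,399

Annual rate = 3% = 0.03; 35 periods.
P = 6,750/(1 + 0.03)^35 ≈ 6,750/2.813862454 ≈ 2,398.8379.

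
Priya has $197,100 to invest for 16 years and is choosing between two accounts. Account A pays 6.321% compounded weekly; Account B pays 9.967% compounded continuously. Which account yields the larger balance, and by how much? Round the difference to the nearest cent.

Account B, by $429,540.00

Account A growth factor: (1 + 0.06321/52)^832 ≈ 2.74764946106; balance ≈ 541,561.7088.
Account B growth factor: e^(0.09967·16) = e^1.59472 ≈ 4.92694933315; balance ≈ 971,101.7136.
Account B is larger by 429,540.0048.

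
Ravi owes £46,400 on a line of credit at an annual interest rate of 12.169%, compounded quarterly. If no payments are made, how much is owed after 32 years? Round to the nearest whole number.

Periodic rate = 12.169%/4 = 0.0304225; periods = 4·32 = 128.
A = 46,400·(1 + 0.0304225)^128 ≈ 46,400·46.34070699779 ≈ 2,150,208.8047.

£2,150,209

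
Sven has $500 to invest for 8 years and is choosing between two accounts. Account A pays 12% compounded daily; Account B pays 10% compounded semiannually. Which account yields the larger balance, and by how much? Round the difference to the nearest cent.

Account A, by $214.20

Account A growth factor: (1 + 0.12/365)^2920 ≈ 2.611284449; balance ≈ 1,305.6422.
Account B growth factor: (1 + 0.05)^16 ≈ 2.182874588; balance ≈ 1,091.4373.
Account A is larger by 214.2049.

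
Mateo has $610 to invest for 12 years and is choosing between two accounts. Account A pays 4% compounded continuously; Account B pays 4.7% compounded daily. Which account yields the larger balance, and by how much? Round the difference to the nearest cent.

Account B, by $86.35

Account A growth factor: e^(0.04·12) = e^0.48 ≈ 1.6160744; balance ≈ 985.8054.
Account B growth factor: (1 + 0.047/365)^4380 ≈ 1.757625395; balance ≈ 1,072.1515.
Account B is larger by 86.3461.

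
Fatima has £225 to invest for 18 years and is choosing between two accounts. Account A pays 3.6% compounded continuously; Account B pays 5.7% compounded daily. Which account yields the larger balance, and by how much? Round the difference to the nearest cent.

Account B, by £197.54

Account A growth factor: e^(0.036·18) = e^0.648 ≈ 1.91171358; balance ≈ 430.1356.
Account B growth factor: (1 + 0.057/365)^6570 ≈ 2.78966048; balance ≈ 627.6736.
Account B is larger by 197.5381.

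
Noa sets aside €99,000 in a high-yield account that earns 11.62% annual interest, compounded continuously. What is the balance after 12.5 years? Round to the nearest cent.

€423,104.78

A = P·e^(rt) = 99,000·e^(0.1162·12.5) = 99,000·e^1.4525.
e^1.4525 ≈ 4.2737856348, so A ≈ 423,104.7778.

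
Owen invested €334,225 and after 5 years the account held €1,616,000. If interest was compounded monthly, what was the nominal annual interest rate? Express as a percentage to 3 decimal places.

(1 + r/12)^60 = 1,616,000/334,225 = 4.83507.
1 + r/12 = 4.83507^(1/60) ≈ 1.026613, so r/12 ≈ 0.0266129.
r ≈ 12·0.0266129 = 31.93545%.

31.935%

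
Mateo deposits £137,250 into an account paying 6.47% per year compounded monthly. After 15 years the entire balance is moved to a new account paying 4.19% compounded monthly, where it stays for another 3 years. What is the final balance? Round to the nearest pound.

£409,599

Phase 1: 137,250·(1 + 0.0647/12)^180 ≈ 361,295.8459.
Phase 2: 361,295.8459·(1 + 0.0419/12)^36 ≈ 409,598.8224.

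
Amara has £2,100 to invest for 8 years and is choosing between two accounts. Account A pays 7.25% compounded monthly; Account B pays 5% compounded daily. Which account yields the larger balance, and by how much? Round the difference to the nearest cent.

Account A, by £611.40

Account A growth factor: (1 + 0.0725/12)^96 ≈ 1.782924408; balance ≈ 3,744.1413.
Account B growth factor: (1 + 0.05/365)^2920 ≈ 1.49178383; balance ≈ 3,132.7460.
Account A is larger by 611.3952.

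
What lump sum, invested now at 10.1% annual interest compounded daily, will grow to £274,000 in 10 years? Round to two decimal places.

Growth factor = (1 + 0.101/365)^3650 ≈ 2.74521744304.
P = 274,000/2.74521744304 ≈ 99,809.9443.

£99,809.94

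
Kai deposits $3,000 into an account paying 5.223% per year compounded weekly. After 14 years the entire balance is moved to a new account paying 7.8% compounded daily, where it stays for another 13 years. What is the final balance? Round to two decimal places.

$17,173.32

Phase 1: 3,000·(1 + 0.05223/52)^728 ≈ 6,230.5543.
Phase 2: 6,230.5543·(1 + 0.078/365)^4745 ≈ 17,173.3193.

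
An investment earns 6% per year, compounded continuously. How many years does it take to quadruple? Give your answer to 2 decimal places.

e^(0.06t) = 4, so 0.06t = ln 4 ≈ 1.3863.
t ≈ 1.3863/0.06 ≈ 23.1049.

23.10 years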